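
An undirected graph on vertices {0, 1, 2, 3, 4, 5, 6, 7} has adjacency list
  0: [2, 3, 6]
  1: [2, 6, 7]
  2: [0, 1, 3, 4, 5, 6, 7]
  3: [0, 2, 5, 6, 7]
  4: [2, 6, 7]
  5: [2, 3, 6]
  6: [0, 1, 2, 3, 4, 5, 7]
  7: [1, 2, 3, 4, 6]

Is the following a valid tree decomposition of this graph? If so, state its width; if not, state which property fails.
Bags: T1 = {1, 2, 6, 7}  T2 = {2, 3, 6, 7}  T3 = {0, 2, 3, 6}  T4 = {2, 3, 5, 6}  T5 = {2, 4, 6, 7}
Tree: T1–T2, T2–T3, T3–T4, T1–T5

Vertex coverage: the bags together contain {0, 1, 2, 3, 4, 5, 6, 7}, the full vertex set. Edge coverage: each edge of G has both endpoints in at least one bag. Running intersection: for every vertex, the bags containing it form a connected subtree. All three properties hold, so this is a valid tree decomposition of width max|bag| − 1 = 3, and hence tw(G) ≤ 3.

Yes; width 3.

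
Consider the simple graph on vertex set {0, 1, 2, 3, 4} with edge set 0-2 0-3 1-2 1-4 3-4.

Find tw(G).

2

A width-2 tree decomposition is:
Bags: B1 = {1, 2, 4}  B2 = {2, 3, 4}  B3 = {0, 2, 3}
Tree: B1–B2, B2–B3
Each bag holds 3 vertices, so the decomposition has width 2, which upper-bounds the treewidth. For the lower bound, G contains the cycle 2–1–4–3–0–2, so G is not a forest; only forests have treewidth ≤ 1, hence tw(G) ≥ 2. Combining the bounds, tw(G) = 2.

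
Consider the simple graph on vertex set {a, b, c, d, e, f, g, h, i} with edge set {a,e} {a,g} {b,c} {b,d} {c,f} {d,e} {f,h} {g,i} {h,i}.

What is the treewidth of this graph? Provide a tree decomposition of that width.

Treewidth 2.
One such decomposition:
Bags: B1 = {b, d, e}  B2 = {b, c, e}  B3 = {c, e, f}  B4 = {e, f, h}  B5 = {e, h, i}  B6 = {e, g, i}  B7 = {a, e, g}
Tree: B1–B2, B2–B3, B3–B4, B4–B5, B5–B6, B6–B7

The largest bag has 3 vertices, giving width 2; this decomposition certifies tw(G) ≤ 2. For the lower bound, G contains the cycle e–d–b–c–f–h–i–g–a–e, so G is not a forest; only forests have treewidth ≤ 1, hence tw(G) ≥ 2. The upper and lower bounds meet at 2, so that is the treewidth.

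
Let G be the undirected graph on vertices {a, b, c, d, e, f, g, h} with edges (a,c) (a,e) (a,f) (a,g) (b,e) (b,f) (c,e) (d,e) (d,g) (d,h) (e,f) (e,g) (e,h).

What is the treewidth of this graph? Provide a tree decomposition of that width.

Treewidth 2.
Bags: B1 = {a, e, f}  B2 = {a, e, g}  B3 = {b, e, f}  B4 = {d, e, g}  B5 = {d, e, h}  B6 = {a, c, e}
Tree: B1–B2, B1–B3, B2–B4, B4–B5, B1–B6

Each bag holds 3 vertices, so the decomposition has width 2, which upper-bounds the treewidth. Conversely, {d, e, g} is a clique of size 3, and the vertices of any clique must share a bag in every tree decomposition; so some bag has ≥ 3 vertices and tw(G) ≥ 2. Hence tw(G) = 2 exactly.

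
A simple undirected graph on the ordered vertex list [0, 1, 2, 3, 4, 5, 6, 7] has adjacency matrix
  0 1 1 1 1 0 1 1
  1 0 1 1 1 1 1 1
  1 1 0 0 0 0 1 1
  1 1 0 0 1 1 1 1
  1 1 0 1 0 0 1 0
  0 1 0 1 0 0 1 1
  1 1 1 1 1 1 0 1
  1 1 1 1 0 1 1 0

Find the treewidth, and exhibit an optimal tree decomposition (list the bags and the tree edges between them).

Treewidth 4.
One optimal decomposition is:
Bags: B1 = {0, 1, 3, 6, 7}  B2 = {1, 3, 5, 6, 7}  B3 = {0, 1, 2, 6, 7}  B4 = {0, 1, 3, 4, 6}
Tree: B1–B2, B1–B3, B1–B4

Each bag holds 5 vertices, so the decomposition has width 4, which upper-bounds the treewidth. Conversely, {0, 1, 2, 6, 7} is a clique of size 5, and the vertices of any clique must share a bag in every tree decomposition; so some bag has ≥ 5 vertices and tw(G) ≥ 4. The upper and lower bounds meet at 4, so that is the treewidth.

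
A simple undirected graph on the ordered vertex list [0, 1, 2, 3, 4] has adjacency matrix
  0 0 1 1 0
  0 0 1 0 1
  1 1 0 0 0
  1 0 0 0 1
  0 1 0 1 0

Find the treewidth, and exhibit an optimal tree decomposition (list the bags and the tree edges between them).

Every bag has size at most 3, so the width is 3 − 1 = 2 and tw(G) ≤ 2. Since 0–3–4–1–2–0 is a cycle in G, G is not acyclic. Forests are exactly the graphs of treewidth ≤ 1, so tw(G) ≥ 2. Therefore the treewidth is 2.

Treewidth 2.
One optimal decomposition is:
Bags: B1 = {0, 3, 4}  B2 = {0, 1, 4}  B3 = {0, 1, 2}
Tree: B1–B2, B2–B3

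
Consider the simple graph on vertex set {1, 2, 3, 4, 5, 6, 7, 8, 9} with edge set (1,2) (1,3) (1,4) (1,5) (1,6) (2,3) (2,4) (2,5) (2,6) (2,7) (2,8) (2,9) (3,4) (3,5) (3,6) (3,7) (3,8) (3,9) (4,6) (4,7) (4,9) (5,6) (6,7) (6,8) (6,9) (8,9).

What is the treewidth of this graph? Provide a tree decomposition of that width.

Each bag holds 5 vertices, so the decomposition has width 4, which upper-bounds the treewidth. For the lower bound, the 5 vertices {2, 3, 6, 8, 9} are pairwise adjacent, and any tree decomposition puts a clique entirely inside one bag — forcing width ≥ 4. Hence tw(G) = 4 exactly.

Treewidth 4.
One optimal decomposition is:
Bags: B1 = {2, 3, 6, 8, 9}  B2 = {2, 3, 4, 6, 9}  B3 = {1, 2, 3, 4, 6}  B4 = {2, 3, 4, 6, 7}  B5 = {1, 2, 3, 5, 6}
Tree: B1–B2, B2–B3, B2–B4, B3–B5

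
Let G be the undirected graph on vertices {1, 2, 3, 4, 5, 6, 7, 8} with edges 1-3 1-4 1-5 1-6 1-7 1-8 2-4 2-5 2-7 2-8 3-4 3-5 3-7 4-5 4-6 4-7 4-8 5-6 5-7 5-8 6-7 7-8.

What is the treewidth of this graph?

A width-4 tree decomposition is:
Bags: B1 = {1, 3, 4, 5, 7}  B2 = {1, 4, 5, 7, 8}  B3 = {1, 4, 5, 6, 7}  B4 = {2, 4, 5, 7, 8}
Tree: B1–B2, B1–B3, B2–B4
Every bag has size at most 5, so the width is 5 − 1 = 4 and tw(G) ≤ 4. On the other hand G contains the 5-clique {1, 4, 5, 7, 8}. A clique must lie in a single bag of any decomposition, so no decomposition can have width below 4. Hence tw(G) = 4 exactly.

4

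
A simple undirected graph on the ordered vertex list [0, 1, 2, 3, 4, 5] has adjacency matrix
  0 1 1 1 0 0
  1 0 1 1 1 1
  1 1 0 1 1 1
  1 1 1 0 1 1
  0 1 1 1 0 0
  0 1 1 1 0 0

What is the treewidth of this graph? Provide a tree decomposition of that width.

Every bag has size at most 4, so the width is 4 − 1 = 3 and tw(G) ≤ 3. On the other hand G contains the 4-clique {0, 1, 2, 3}. A clique must lie in a single bag of any decomposition, so no decomposition can have width below 3. Hence tw(G) = 3 exactly.

Treewidth 3.
Bags: B1 = {0, 1, 2, 3}  B2 = {1, 2, 3, 5}  B3 = {1, 2, 3, 4}
Tree: B1–B2, B1–B3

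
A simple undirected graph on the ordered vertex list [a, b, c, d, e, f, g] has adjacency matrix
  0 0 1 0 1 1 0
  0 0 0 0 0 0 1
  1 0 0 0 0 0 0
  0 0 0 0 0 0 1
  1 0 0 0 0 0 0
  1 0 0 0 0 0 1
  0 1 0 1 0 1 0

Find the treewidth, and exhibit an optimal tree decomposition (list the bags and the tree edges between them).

Treewidth 1.
One optimal decomposition is:
Bags: B1 = {b, g}  B2 = {f, g}  B3 = {d, g}  B4 = {a, f}  B5 = {a, e}  B6 = {a, c}
Tree: B1–B2, B2–B3, B2–B4, B4–B5, B5–B6

Every bag has size at most 2, so the width is 2 − 1 = 1 and tw(G) ≤ 1. Since G has at least one edge (e.g. b–g), it is not an edgeless graph, so tw(G) ≥ 1. Hence tw(G) = 1 exactly.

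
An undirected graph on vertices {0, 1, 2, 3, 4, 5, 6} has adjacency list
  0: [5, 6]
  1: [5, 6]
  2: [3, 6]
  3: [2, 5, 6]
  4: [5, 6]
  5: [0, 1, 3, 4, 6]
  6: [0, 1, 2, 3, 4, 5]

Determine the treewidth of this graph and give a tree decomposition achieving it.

Treewidth 2.
Bags: B1 = {3, 5, 6}  B2 = {0, 5, 6}  B3 = {1, 5, 6}  B4 = {2, 3, 6}  B5 = {4, 5, 6}
Tree: B1–B2, B1–B3, B1–B4, B3–B5

Every bag has size at most 3, so the width is 3 − 1 = 2 and tw(G) ≤ 2. On the other hand G contains the 3-clique {2, 3, 6}. A clique must lie in a single bag of any decomposition, so no decomposition can have width below 2. Combining the bounds, tw(G) = 2.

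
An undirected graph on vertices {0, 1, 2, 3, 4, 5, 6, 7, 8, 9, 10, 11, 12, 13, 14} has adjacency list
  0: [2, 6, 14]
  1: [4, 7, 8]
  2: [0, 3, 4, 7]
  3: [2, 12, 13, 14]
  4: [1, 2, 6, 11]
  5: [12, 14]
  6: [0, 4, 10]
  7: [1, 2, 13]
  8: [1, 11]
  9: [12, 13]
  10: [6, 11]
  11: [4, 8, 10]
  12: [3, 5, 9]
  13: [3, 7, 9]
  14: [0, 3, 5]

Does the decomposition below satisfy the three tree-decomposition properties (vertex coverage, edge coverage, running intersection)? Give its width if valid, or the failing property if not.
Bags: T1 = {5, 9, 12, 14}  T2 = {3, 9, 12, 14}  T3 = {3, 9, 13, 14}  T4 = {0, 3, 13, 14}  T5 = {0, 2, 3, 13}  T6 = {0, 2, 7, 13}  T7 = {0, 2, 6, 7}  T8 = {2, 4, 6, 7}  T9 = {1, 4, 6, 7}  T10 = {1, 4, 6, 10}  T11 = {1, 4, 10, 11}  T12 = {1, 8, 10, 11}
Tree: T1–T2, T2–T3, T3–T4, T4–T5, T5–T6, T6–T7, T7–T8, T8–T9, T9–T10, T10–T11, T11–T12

Yes; width 3.

Vertex coverage: the bags together contain {0, 1, 2, 3, 4, 5, 6, 7, 8, 9, 10, 11, 12, 13, 14}, the full vertex set. Edge coverage: each edge of G has both endpoints in at least one bag. Running intersection: for every vertex, the bags containing it form a connected subtree. All three properties hold, so this is a valid tree decomposition of width max|bag| − 1 = 3, and hence tw(G) ≤ 3.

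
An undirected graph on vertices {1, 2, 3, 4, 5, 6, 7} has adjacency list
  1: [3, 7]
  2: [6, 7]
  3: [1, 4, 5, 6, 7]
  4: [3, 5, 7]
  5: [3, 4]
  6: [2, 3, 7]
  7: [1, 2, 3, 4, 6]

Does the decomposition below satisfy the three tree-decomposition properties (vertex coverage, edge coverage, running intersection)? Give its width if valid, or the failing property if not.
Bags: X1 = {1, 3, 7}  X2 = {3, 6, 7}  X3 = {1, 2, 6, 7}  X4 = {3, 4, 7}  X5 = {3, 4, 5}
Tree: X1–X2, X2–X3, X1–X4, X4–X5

A tree decomposition must satisfy three properties: every vertex lies in some bag; for every edge, both endpoints lie together in some bag; and for every vertex, the bags containing it form a connected subtree. Here bags containing vertex 1 are not connected in the tree, so the decomposition is invalid.

No — bags containing vertex 1 are not connected in the tree.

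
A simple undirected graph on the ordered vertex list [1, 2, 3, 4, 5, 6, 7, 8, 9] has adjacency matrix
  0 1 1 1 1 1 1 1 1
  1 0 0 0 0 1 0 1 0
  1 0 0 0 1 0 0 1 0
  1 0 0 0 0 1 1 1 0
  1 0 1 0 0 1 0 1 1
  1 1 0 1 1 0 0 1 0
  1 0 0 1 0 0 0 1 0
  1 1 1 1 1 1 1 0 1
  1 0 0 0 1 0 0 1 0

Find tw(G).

A width-3 tree decomposition is:
Bags: B1 = {1, 5, 6, 8}  B2 = {1, 2, 6, 8}  B3 = {1, 3, 5, 8}  B4 = {1, 5, 8, 9}  B5 = {1, 4, 6, 8}  B6 = {1, 4, 7, 8}
Tree: B1–B2, B1–B3, B3–B4, B2–B5, B5–B6
The largest bag has 4 vertices, giving width 3; this decomposition certifies tw(G) ≤ 3. On the other hand G contains the 4-clique {1, 2, 6, 8}. A clique must lie in a single bag of any decomposition, so no decomposition can have width below 3. Therefore the treewidth is 3.

3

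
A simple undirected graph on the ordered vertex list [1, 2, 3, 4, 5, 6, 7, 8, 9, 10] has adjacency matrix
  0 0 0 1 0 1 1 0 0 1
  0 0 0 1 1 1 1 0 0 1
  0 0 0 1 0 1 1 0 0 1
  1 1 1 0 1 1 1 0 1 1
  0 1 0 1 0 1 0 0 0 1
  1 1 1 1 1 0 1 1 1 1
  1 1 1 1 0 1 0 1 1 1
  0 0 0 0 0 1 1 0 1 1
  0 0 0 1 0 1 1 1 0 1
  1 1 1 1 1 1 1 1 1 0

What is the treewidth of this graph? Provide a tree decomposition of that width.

Treewidth 4.
One such decomposition:
Bags: B1 = {3, 4, 6, 7, 10}  B2 = {4, 6, 7, 9, 10}  B3 = {1, 4, 6, 7, 10}  B4 = {6, 7, 8, 9, 10}  B5 = {2, 4, 6, 7, 10}  B6 = {2, 4, 5, 6, 10}
Tree: B1–B2, B2–B3, B2–B4, B3–B5, B5–B6

Each bag holds 5 vertices, so the decomposition has width 4, which upper-bounds the treewidth. Conversely, {6, 7, 8, 9, 10} is a clique of size 5, and the vertices of any clique must share a bag in every tree decomposition; so some bag has ≥ 5 vertices and tw(G) ≥ 4. Hence tw(G) = 4 exactly.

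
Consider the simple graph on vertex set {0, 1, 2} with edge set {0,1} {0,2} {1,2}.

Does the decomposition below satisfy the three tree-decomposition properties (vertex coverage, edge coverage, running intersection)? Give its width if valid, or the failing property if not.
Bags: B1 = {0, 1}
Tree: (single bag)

No — vertex 2 appears in no bag.

A tree decomposition must satisfy three properties: every vertex lies in some bag; for every edge, both endpoints lie together in some bag; and for every vertex, the bags containing it form a connected subtree. Here vertex 2 appears in no bag, so the decomposition is invalid.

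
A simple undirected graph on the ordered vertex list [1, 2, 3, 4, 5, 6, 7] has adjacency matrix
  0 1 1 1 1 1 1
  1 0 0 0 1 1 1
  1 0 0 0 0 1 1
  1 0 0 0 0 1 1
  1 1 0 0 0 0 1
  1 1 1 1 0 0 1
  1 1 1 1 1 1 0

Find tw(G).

A width-3 tree decomposition is:
Bags: B1 = {1, 2, 5, 7}  B2 = {1, 2, 6, 7}  B3 = {1, 3, 6, 7}  B4 = {1, 4, 6, 7}
Tree: B1–B2, B2–B3, B2–B4
Every bag has size at most 4, so the width is 4 − 1 = 3 and tw(G) ≤ 3. On the other hand G contains the 4-clique {1, 2, 5, 7}. A clique must lie in a single bag of any decomposition, so no decomposition can have width below 3. Combining the bounds, tw(G) = 3.

3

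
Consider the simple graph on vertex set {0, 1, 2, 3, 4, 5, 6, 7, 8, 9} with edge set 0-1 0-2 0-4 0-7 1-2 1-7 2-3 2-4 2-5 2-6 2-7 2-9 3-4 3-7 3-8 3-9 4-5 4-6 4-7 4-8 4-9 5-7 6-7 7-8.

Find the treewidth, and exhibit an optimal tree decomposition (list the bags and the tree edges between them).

Every bag has size at most 4, so the width is 4 − 1 = 3 and tw(G) ≤ 3. For the lower bound, the 4 vertices {3, 4, 7, 8} are pairwise adjacent, and any tree decomposition puts a clique entirely inside one bag — forcing width ≥ 3. Hence tw(G) = 3 exactly.

Treewidth 3.
One optimal decomposition is:
Bags: B1 = {2, 4, 6, 7}  B2 = {2, 4, 5, 7}  B3 = {2, 3, 4, 7}  B4 = {3, 4, 7, 8}  B5 = {0, 2, 4, 7}  B6 = {2, 3, 4, 9}  B7 = {0, 1, 2, 7}
Tree: B1–B2, B1–B3, B3–B4, B3–B5, B3–B6, B5–B7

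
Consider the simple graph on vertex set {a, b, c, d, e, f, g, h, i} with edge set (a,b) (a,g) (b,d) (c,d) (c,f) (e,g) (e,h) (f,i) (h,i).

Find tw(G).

2

A width-2 tree decomposition is:
Bags: B1 = {c, d, f}  B2 = {d, f, i}  B3 = {d, h, i}  B4 = {d, e, h}  B5 = {d, e, g}  B6 = {a, d, g}  B7 = {a, b, d}
Tree: B1–B2, B2–B3, B3–B4, B4–B5, B5–B6, B6–B7
Each bag holds 3 vertices, so the decomposition has width 2, which upper-bounds the treewidth. Since d–c–f–i–h–e–g–a–b–d is a cycle in G, G is not acyclic. Forests are exactly the graphs of treewidth ≤ 1, so tw(G) ≥ 2. Hence tw(G) = 2 exactly.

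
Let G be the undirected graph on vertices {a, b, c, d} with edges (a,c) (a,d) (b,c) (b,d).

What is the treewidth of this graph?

A width-2 tree decomposition is:
Bags: B1 = {a, b, d}  B2 = {a, b, c}
Tree: B1–B2
Every bag has size at most 3, so the width is 3 − 1 = 2 and tw(G) ≤ 2. Since a–d–b–c–a is a cycle in G, G is not acyclic. Forests are exactly the graphs of treewidth ≤ 1, so tw(G) ≥ 2. Therefore the treewidth is 2.

2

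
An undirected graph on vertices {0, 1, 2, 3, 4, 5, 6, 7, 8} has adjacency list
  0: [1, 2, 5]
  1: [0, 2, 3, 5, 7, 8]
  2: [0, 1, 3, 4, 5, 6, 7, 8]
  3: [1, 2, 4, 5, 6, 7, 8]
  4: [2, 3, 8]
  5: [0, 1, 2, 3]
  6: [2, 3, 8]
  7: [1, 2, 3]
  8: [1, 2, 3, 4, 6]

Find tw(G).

A width-3 tree decomposition is:
Bags: B1 = {1, 2, 3, 8}  B2 = {1, 2, 3, 7}  B3 = {1, 2, 3, 5}  B4 = {2, 3, 6, 8}  B5 = {2, 3, 4, 8}  B6 = {0, 1, 2, 5}
Tree: B1–B2, B1–B3, B1–B4, B4–B5, B3–B6
Every bag has size at most 4, so the width is 4 − 1 = 3 and tw(G) ≤ 3. For the lower bound, the 4 vertices {0, 1, 2, 5} are pairwise adjacent, and any tree decomposition puts a clique entirely inside one bag — forcing width ≥ 3. Combining the bounds, tw(G) = 3.

3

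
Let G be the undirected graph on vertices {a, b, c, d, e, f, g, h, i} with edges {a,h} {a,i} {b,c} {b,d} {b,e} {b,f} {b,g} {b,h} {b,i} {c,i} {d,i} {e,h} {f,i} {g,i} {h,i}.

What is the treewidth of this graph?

2

A width-2 tree decomposition is:
Bags: B1 = {b, e, h}  B2 = {b, h, i}  B3 = {b, d, i}  B4 = {b, g, i}  B5 = {b, f, i}  B6 = {a, h, i}  B7 = {b, c, i}
Tree: B1–B2, B2–B3, B3–B4, B3–B5, B2–B6, B5–B7
Each bag holds 3 vertices, so the decomposition has width 2, which upper-bounds the treewidth. For the lower bound, the 3 vertices {a, h, i} are pairwise adjacent, and any tree decomposition puts a clique entirely inside one bag — forcing width ≥ 2. The upper and lower bounds meet at 2, so that is the treewidth.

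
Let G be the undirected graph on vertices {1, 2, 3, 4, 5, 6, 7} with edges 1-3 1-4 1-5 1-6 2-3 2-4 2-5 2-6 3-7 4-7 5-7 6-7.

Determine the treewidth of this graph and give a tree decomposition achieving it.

Treewidth 3.
One optimal decomposition is:
Bags: B1 = {1, 2, 4, 7}  B2 = {1, 2, 5, 7}  B3 = {1, 2, 3, 7}  B4 = {1, 2, 6, 7}
Tree: B1–B2, B2–B3, B3–B4

Each bag holds 4 vertices, so the decomposition has width 3, which upper-bounds the treewidth. For the lower bound: the 4 vertex sets {4,7}, {2,5}, {1}, {3} are disjoint, each induces a connected subgraph, and every pair is joined by at least one edge of G. Contracting each set to a single vertex therefore yields K_{4} as a minor, and since treewidth is minor-monotone, tw(G) ≥ tw(K_{4}) = 3. Hence tw(G) = 3 exactly.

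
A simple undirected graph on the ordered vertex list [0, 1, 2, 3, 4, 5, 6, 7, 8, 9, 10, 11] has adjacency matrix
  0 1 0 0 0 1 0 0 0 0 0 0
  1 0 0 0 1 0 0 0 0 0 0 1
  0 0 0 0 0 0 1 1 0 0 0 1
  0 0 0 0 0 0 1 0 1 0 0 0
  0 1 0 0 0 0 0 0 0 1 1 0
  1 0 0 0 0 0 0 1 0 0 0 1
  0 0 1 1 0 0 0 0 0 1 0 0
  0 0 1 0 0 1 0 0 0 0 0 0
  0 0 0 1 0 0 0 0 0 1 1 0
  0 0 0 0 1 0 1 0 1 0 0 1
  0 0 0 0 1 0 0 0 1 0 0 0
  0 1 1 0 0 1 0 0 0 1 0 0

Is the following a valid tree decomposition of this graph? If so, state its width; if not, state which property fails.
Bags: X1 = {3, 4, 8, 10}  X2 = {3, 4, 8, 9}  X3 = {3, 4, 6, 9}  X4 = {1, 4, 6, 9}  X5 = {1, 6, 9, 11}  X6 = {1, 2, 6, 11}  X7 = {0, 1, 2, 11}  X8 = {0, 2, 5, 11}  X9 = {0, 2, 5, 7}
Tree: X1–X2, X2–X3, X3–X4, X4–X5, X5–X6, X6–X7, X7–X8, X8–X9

Yes; width 3.

Vertex coverage: the bags together contain {0, 1, 2, 3, 4, 5, 6, 7, 8, 9, 10, 11}, the full vertex set. Edge coverage: each edge of G has both endpoints in at least one bag. Running intersection: for every vertex, the bags containing it form a connected subtree. All three properties hold, so this is a valid tree decomposition of width max|bag| − 1 = 3, and hence tw(G) ≤ 3.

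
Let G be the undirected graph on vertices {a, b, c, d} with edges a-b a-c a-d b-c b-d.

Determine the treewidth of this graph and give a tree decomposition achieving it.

Treewidth 2.
One optimal decomposition is:
Bags: B1 = {a, b, c}  B2 = {a, b, d}
Tree: B1–B2

The largest bag has 3 vertices, giving width 2; this decomposition certifies tw(G) ≤ 2. Conversely, {a, b, d} is a clique of size 3, and the vertices of any clique must share a bag in every tree decomposition; so some bag has ≥ 3 vertices and tw(G) ≥ 2. Combining the bounds, tw(G) = 2.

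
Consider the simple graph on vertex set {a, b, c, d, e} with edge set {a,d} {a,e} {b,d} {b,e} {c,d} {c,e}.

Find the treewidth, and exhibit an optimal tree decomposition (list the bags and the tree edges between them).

Treewidth 2.
Bags: B1 = {c, d, e}  B2 = {a, d, e}  B3 = {b, d, e}
Tree: B1–B2, B2–B3

Every bag has size at most 3, so the width is 3 − 1 = 2 and tw(G) ≤ 2. The edges d–c–e–a–d form a cycle, so G is not a tree and its treewidth is at least 2. Therefore the treewidth is 2.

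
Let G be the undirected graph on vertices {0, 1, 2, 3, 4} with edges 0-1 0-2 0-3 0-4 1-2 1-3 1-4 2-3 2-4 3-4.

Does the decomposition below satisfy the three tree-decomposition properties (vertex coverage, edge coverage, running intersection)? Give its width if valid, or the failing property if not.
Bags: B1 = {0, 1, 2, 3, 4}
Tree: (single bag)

Checking the three conditions: (i) the bags cover all of {0, 1, 2, 3, 4}; (ii) for each edge, some bag contains both endpoints; (iii) the bags containing any fixed vertex form a subtree. All hold, so the decomposition is valid with width 5 − 1 = 4.

Yes; width 4.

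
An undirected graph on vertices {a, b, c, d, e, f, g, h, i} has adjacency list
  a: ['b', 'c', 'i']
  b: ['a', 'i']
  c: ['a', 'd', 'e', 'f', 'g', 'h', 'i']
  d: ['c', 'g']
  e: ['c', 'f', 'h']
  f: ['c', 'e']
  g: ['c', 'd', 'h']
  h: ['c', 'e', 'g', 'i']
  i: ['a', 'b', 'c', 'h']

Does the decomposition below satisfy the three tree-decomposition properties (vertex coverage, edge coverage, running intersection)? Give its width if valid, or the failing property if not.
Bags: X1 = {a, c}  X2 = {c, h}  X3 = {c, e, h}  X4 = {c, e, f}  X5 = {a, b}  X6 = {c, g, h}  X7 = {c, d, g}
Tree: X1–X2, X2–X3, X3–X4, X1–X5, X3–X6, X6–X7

A tree decomposition must satisfy three properties: every vertex lies in some bag; for every edge, both endpoints lie together in some bag; and for every vertex, the bags containing it form a connected subtree. Here vertex i appears in no bag, so the decomposition is invalid.

No — vertex i appears in no bag.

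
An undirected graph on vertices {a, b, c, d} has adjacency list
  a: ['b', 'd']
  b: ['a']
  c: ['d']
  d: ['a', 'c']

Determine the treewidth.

1

A width-1 tree decomposition is:
Bags: B1 = {c, d}  B2 = {a, d}  B3 = {a, b}
Tree: B1–B2, B2–B3
Each bag holds 2 vertices, so the decomposition has width 1, which upper-bounds the treewidth. Since G has at least one edge (e.g. c–d), it is not an edgeless graph, so tw(G) ≥ 1. Hence tw(G) = 1 exactly.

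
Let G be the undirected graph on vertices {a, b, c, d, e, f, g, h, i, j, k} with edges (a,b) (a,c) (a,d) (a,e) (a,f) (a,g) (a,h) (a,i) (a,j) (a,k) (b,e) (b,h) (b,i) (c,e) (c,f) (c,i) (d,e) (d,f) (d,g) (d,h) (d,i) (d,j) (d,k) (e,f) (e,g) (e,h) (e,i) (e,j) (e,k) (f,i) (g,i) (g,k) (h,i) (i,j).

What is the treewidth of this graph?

A width-4 tree decomposition is:
Bags: B1 = {a, d, e, g, k}  B2 = {a, d, e, g, i}  B3 = {a, d, e, i, j}  B4 = {a, d, e, f, i}  B5 = {a, c, e, f, i}  B6 = {a, d, e, h, i}  B7 = {a, b, e, h, i}
Tree: B1–B2, B2–B3, B2–B4, B4–B5, B3–B6, B6–B7
Each bag holds 5 vertices, so the decomposition has width 4, which upper-bounds the treewidth. For the lower bound, the 5 vertices {a, d, e, g, k} are pairwise adjacent, and any tree decomposition puts a clique entirely inside one bag — forcing width ≥ 4. Therefore the treewidth is 4.

4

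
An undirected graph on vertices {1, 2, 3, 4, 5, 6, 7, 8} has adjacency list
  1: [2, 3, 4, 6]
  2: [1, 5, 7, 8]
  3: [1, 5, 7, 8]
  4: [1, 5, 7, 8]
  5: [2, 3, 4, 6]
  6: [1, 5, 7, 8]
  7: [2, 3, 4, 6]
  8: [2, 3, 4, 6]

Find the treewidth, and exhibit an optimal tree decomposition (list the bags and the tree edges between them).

Treewidth 4.
One optimal decomposition is:
Bags: B1 = {1, 4, 5, 7, 8}  B2 = {1, 5, 6, 7, 8}  B3 = {1, 2, 5, 7, 8}  B4 = {1, 3, 5, 7, 8}
Tree: B1–B2, B2–B3, B3–B4

Each bag holds 5 vertices, so the decomposition has width 4, which upper-bounds the treewidth. For the lower bound: the 5 vertex sets {4,8}, {1,6}, {2,5}, {7}, {3} are disjoint, each induces a connected subgraph, and every pair is joined by at least one edge of G. Contracting each set to a single vertex therefore yields K_{5} as a minor, and since treewidth is minor-monotone, tw(G) ≥ tw(K_{5}) = 4. Therefore the treewidth is 4.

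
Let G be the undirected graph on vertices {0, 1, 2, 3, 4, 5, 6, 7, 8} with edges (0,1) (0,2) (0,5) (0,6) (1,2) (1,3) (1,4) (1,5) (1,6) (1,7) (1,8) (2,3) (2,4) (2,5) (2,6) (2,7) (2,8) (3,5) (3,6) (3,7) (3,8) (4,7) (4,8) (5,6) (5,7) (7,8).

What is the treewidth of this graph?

4

A width-4 tree decomposition is:
Bags: B1 = {1, 2, 3, 7, 8}  B2 = {1, 2, 4, 7, 8}  B3 = {1, 2, 3, 5, 7}  B4 = {1, 2, 3, 5, 6}  B5 = {0, 1, 2, 5, 6}
Tree: B1–B2, B1–B3, B3–B4, B4–B5
Every bag has size at most 5, so the width is 5 − 1 = 4 and tw(G) ≤ 4. On the other hand G contains the 5-clique {0, 1, 2, 5, 6}. A clique must lie in a single bag of any decomposition, so no decomposition can have width below 4. The upper and lower bounds meet at 4, so that is the treewidth.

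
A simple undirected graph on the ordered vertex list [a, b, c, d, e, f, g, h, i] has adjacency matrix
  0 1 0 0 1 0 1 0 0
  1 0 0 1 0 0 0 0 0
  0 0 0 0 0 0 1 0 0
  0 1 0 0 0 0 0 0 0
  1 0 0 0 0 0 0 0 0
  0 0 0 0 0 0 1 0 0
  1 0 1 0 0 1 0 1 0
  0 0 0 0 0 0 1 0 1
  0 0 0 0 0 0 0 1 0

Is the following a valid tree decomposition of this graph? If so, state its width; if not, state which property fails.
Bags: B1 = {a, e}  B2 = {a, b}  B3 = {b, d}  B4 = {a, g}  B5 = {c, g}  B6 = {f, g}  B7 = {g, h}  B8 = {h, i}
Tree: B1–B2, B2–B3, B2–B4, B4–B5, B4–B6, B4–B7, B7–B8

Checking the three conditions: (i) the bags cover all of {a, b, c, d, e, f, g, h, i}; (ii) for each edge, some bag contains both endpoints; (iii) the bags containing any fixed vertex form a subtree. All hold, so the decomposition is valid with width 2 − 1 = 1.

Yes; width 1.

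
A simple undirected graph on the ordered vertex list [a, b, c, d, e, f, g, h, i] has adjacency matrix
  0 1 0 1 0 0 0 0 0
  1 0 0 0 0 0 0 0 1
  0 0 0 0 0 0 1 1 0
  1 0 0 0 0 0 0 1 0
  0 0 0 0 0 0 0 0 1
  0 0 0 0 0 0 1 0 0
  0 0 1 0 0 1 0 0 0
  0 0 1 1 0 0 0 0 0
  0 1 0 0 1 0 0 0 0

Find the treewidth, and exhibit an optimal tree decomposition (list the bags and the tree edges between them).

Treewidth 1.
One optimal decomposition is:
Bags: B1 = {f, g}  B2 = {c, g}  B3 = {c, h}  B4 = {d, h}  B5 = {a, d}  B6 = {a, b}  B7 = {b, i}  B8 = {e, i}
Tree: B1–B2, B2–B3, B3–B4, B4–B5, B5–B6, B6–B7, B7–B8

The largest bag has 2 vertices, giving width 1; this decomposition certifies tw(G) ≤ 1. Any graph with an edge has treewidth ≥ 1, and G has the edge f–g. Therefore the treewidth is 1.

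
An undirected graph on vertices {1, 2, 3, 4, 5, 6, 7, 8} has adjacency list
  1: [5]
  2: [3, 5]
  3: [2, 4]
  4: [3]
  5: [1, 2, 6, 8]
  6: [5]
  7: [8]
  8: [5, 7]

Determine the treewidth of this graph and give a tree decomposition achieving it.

Each bag holds 2 vertices, so the decomposition has width 1, which upper-bounds the treewidth. Since G has at least one edge (e.g. 6–5), it is not an edgeless graph, so tw(G) ≥ 1. The upper and lower bounds meet at 1, so that is the treewidth.

Treewidth 1.
One optimal decomposition is:
Bags: B1 = {5, 6}  B2 = {1, 5}  B3 = {2, 5}  B4 = {5, 8}  B5 = {2, 3}  B6 = {3, 4}  B7 = {7, 8}
Tree: B1–B2, B1–B3, B1–B4, B3–B5, B5–B6, B4–B7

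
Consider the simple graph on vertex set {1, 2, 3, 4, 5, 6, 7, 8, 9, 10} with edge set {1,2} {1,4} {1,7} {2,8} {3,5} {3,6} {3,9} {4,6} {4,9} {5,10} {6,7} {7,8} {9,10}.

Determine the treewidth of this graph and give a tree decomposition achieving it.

Treewidth 2.
One optimal decomposition is:
Bags: B1 = {3, 5, 10}  B2 = {3, 9, 10}  B3 = {3, 6, 9}  B4 = {4, 6, 9}  B5 = {4, 6, 7}  B6 = {1, 4, 7}  B7 = {1, 7, 8}  B8 = {1, 2, 8}
Tree: B1–B2, B2–B3, B3–B4, B4–B5, B5–B6, B6–B7, B7–B8

The largest bag has 3 vertices, giving width 2; this decomposition certifies tw(G) ≤ 2. The edges 5–10–9–3–5 form a cycle, so G is not a tree and its treewidth is at least 2. Combining the bounds, tw(G) = 2.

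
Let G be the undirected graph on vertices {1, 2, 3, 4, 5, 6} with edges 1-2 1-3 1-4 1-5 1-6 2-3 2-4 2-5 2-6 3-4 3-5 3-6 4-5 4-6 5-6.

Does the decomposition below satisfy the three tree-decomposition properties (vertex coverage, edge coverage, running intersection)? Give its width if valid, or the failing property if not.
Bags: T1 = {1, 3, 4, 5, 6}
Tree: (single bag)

A tree decomposition must satisfy three properties: every vertex lies in some bag; for every edge, both endpoints lie together in some bag; and for every vertex, the bags containing it form a connected subtree. Here vertex 2 appears in no bag, so the decomposition is invalid.

No — vertex 2 appears in no bag.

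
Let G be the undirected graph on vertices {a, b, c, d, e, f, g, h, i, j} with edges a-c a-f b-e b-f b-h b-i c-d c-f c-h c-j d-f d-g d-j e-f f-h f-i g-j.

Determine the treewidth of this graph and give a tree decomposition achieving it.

Each bag holds 3 vertices, so the decomposition has width 2, which upper-bounds the treewidth. On the other hand G contains the 3-clique {d, g, j}. A clique must lie in a single bag of any decomposition, so no decomposition can have width below 2. Therefore the treewidth is 2.

Treewidth 2.
One optimal decomposition is:
Bags: B1 = {c, d, j}  B2 = {c, d, f}  B3 = {a, c, f}  B4 = {d, g, j}  B5 = {c, f, h}  B6 = {b, f, h}  B7 = {b, e, f}  B8 = {b, f, i}
Tree: B1–B2, B2–B3, B1–B4, B2–B5, B5–B6, B6–B7, B6–B8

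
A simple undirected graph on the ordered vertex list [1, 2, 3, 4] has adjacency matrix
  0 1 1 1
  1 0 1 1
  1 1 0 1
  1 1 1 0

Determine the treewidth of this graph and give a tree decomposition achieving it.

Treewidth 3.
One such decomposition:
Bags: B1 = {1, 2, 3, 4}
Tree: (single bag)

A single bag containing all 4 vertices is trivially a valid decomposition of width 3. For the lower bound, the 4 vertices {1, 2, 3, 4} are pairwise adjacent, and any tree decomposition puts a clique entirely inside one bag — forcing width ≥ 3. Therefore the treewidth is 3.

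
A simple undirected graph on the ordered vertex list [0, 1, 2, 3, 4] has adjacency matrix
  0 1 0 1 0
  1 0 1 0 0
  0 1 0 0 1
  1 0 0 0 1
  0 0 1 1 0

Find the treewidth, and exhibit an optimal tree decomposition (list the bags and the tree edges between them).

Treewidth 2.
One such decomposition:
Bags: B1 = {0, 1, 2}  B2 = {0, 2, 4}  B3 = {0, 3, 4}
Tree: B1–B2, B2–B3

The largest bag has 3 vertices, giving width 2; this decomposition certifies tw(G) ≤ 2. Since 0–1–2–4–3–0 is a cycle in G, G is not acyclic. Forests are exactly the graphs of treewidth ≤ 1, so tw(G) ≥ 2. Combining the bounds, tw(G) = 2.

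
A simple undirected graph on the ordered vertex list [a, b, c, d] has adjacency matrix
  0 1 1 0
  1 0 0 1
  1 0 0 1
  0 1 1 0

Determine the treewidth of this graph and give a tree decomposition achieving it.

Each bag holds 3 vertices, so the decomposition has width 2, which upper-bounds the treewidth. For the lower bound, G contains the cycle c–a–b–d–c, so G is not a forest; only forests have treewidth ≤ 1, hence tw(G) ≥ 2. The upper and lower bounds meet at 2, so that is the treewidth.

Treewidth 2.
One optimal decomposition is:
Bags: B1 = {a, b, c}  B2 = {b, c, d}
Tree: B1–B2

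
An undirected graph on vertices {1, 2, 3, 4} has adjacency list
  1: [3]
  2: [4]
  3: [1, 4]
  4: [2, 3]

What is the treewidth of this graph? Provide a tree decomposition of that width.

The largest bag has 2 vertices, giving width 1; this decomposition certifies tw(G) ≤ 1. G has an edge, so its treewidth is at least 1. Therefore the treewidth is 1.

Treewidth 1.
One optimal decomposition is:
Bags: B1 = {2, 4}  B2 = {3, 4}  B3 = {1, 3}
Tree: B1–B2, B2–B3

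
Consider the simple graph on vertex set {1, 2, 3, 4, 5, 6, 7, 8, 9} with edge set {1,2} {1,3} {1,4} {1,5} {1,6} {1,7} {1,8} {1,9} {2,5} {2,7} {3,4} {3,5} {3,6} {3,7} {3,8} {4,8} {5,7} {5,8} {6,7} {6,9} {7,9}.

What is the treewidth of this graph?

A width-3 tree decomposition is:
Bags: B1 = {1, 3, 5, 8}  B2 = {1, 3, 5, 7}  B3 = {1, 3, 4, 8}  B4 = {1, 3, 6, 7}  B5 = {1, 6, 7, 9}  B6 = {1, 2, 5, 7}
Tree: B1–B2, B1–B3, B2–B4, B4–B5, B2–B6
Every bag has size at most 4, so the width is 4 − 1 = 3 and tw(G) ≤ 3. On the other hand G contains the 4-clique {1, 6, 7, 9}. A clique must lie in a single bag of any decomposition, so no decomposition can have width below 3. Hence tw(G) = 3 exactly.

3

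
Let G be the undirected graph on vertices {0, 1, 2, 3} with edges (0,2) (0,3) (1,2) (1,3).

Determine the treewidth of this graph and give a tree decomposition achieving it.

Each bag holds 3 vertices, so the decomposition has width 2, which upper-bounds the treewidth. The edges 1–3–0–2–1 form a cycle, so G is not a tree and its treewidth is at least 2. Hence tw(G) = 2 exactly.

Treewidth 2.
One such decomposition:
Bags: B1 = {0, 1, 3}  B2 = {0, 1, 2}
Tree: B1–B2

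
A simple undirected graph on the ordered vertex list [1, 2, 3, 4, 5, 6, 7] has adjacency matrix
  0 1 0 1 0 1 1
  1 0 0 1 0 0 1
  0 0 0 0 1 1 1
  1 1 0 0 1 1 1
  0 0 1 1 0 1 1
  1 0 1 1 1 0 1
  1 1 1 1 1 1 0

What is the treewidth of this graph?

A width-3 tree decomposition is:
Bags: B1 = {1, 4, 6, 7}  B2 = {4, 5, 6, 7}  B3 = {1, 2, 4, 7}  B4 = {3, 5, 6, 7}
Tree: B1–B2, B1–B3, B2–B4
Every bag has size at most 4, so the width is 4 − 1 = 3 and tw(G) ≤ 3. Conversely, {3, 5, 6, 7} is a clique of size 4, and the vertices of any clique must share a bag in every tree decomposition; so some bag has ≥ 4 vertices and tw(G) ≥ 3. Hence tw(G) = 3 exactly.

3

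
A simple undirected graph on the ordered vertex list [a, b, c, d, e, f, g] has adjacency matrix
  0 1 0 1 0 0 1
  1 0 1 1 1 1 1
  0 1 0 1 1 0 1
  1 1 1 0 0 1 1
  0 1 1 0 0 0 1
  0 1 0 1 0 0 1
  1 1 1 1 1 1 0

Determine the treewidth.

A width-3 tree decomposition is:
Bags: B1 = {b, d, f, g}  B2 = {b, c, d, g}  B3 = {b, c, e, g}  B4 = {a, b, d, g}
Tree: B1–B2, B2–B3, B2–B4
Every bag has size at most 4, so the width is 4 − 1 = 3 and tw(G) ≤ 3. For the lower bound, the 4 vertices {b, d, f, g} are pairwise adjacent, and any tree decomposition puts a clique entirely inside one bag — forcing width ≥ 3. Therefore the treewidth is 3.

3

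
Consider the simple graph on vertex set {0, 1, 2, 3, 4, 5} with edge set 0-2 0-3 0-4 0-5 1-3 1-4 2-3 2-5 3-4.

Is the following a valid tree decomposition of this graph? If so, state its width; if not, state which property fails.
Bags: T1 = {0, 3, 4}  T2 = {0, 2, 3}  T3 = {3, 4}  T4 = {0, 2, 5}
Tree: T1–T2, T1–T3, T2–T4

A tree decomposition must satisfy three properties: every vertex lies in some bag; for every edge, both endpoints lie together in some bag; and for every vertex, the bags containing it form a connected subtree. Here vertex 1 appears in no bag, so the decomposition is invalid.

No — vertex 1 appears in no bag.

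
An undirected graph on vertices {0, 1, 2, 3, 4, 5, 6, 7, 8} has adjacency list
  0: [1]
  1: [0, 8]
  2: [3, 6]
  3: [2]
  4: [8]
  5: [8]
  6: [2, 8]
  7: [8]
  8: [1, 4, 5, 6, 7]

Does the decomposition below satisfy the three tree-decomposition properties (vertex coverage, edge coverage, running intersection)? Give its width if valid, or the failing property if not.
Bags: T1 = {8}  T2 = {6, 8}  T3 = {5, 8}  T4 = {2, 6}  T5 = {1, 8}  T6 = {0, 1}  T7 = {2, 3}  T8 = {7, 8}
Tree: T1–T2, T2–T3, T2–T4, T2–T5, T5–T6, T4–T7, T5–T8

A tree decomposition must satisfy three properties: every vertex lies in some bag; for every edge, both endpoints lie together in some bag; and for every vertex, the bags containing it form a connected subtree. Here vertex 4 appears in no bag, so the decomposition is invalid.

No — vertex 4 appears in no bag.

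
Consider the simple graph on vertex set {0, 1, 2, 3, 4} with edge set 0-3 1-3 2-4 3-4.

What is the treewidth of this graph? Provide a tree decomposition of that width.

Every bag has size at most 2, so the width is 2 − 1 = 1 and tw(G) ≤ 1. G has an edge, so its treewidth is at least 1. Therefore the treewidth is 1.

Treewidth 1.
One such decomposition:
Bags: B1 = {3, 4}  B2 = {1, 3}  B3 = {0, 3}  B4 = {2, 4}
Tree: B1–B2, B1–B3, B1–B4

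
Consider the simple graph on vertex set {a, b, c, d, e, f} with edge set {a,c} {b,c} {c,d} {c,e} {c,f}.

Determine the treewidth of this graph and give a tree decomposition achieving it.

The largest bag has 2 vertices, giving width 1; this decomposition certifies tw(G) ≤ 1. G has an edge, so its treewidth is at least 1. Hence tw(G) = 1 exactly.

Treewidth 1.
One optimal decomposition is:
Bags: B1 = {c, e}  B2 = {a, c}  B3 = {c, d}  B4 = {b, c}  B5 = {c, f}
Tree: B1–B2, B2–B3, B2–B4, B1–B5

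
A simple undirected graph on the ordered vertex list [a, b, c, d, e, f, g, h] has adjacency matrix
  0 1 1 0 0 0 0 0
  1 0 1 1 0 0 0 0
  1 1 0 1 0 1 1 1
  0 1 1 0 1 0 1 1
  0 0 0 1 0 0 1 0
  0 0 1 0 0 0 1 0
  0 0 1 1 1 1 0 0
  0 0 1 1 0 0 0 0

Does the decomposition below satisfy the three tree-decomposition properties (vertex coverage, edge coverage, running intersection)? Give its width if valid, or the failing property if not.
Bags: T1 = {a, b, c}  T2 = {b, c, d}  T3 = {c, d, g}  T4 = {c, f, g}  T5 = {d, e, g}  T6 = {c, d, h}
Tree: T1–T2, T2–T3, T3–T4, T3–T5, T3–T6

Yes; width 2.

Checking the three conditions: (i) the bags cover all of {a, b, c, d, e, f, g, h}; (ii) for each edge, some bag contains both endpoints; (iii) the bags containing any fixed vertex form a subtree. All hold, so the decomposition is valid with width 3 − 1 = 2.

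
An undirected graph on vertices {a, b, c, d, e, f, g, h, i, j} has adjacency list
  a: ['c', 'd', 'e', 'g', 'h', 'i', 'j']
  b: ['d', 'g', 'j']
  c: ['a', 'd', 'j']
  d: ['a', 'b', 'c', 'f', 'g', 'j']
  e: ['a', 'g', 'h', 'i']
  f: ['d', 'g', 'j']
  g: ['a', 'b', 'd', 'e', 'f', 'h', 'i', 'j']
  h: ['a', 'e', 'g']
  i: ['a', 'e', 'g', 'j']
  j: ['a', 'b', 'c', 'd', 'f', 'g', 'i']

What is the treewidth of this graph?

A width-3 tree decomposition is:
Bags: B1 = {d, f, g, j}  B2 = {a, d, g, j}  B3 = {a, g, i, j}  B4 = {a, e, g, i}  B5 = {b, d, g, j}  B6 = {a, c, d, j}  B7 = {a, e, g, h}
Tree: B1–B2, B2–B3, B3–B4, B2–B5, B2–B6, B4–B7
The largest bag has 4 vertices, giving width 3; this decomposition certifies tw(G) ≤ 3. On the other hand G contains the 4-clique {a, d, g, j}. A clique must lie in a single bag of any decomposition, so no decomposition can have width below 3. Hence tw(G) = 3 exactly.

3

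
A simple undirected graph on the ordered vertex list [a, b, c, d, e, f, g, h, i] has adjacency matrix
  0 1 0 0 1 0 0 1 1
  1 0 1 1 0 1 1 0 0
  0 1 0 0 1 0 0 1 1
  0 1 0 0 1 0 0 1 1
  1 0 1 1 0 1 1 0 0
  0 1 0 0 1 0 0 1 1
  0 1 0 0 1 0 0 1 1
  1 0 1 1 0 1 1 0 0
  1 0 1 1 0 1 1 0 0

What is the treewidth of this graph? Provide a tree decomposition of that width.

Each bag holds 5 vertices, so the decomposition has width 4, which upper-bounds the treewidth. For the lower bound: the 5 vertex sets {b,c}, {e,f}, {a,h}, {i}, {d} are disjoint, each induces a connected subgraph, and every pair is joined by at least one edge of G. Contracting each set to a single vertex therefore yields K_{5} as a minor, and since treewidth is minor-monotone, tw(G) ≥ tw(K_{5}) = 4. The upper and lower bounds meet at 4, so that is the treewidth.

Treewidth 4.
One such decomposition:
Bags: B1 = {b, c, e, h, i}  B2 = {b, e, f, h, i}  B3 = {a, b, e, h, i}  B4 = {b, d, e, h, i}  B5 = {b, e, g, h, i}
Tree: B1–B2, B2–B3, B3–B4, B4–B5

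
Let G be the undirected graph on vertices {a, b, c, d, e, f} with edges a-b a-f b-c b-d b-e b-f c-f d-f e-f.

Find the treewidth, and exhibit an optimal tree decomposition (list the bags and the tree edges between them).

Each bag holds 3 vertices, so the decomposition has width 2, which upper-bounds the treewidth. On the other hand G contains the 3-clique {b, d, f}. A clique must lie in a single bag of any decomposition, so no decomposition can have width below 2. The upper and lower bounds meet at 2, so that is the treewidth.

Treewidth 2.
Bags: B1 = {b, d, f}  B2 = {b, c, f}  B3 = {b, e, f}  B4 = {a, b, f}
Tree: B1–B2, B1–B3, B3–B4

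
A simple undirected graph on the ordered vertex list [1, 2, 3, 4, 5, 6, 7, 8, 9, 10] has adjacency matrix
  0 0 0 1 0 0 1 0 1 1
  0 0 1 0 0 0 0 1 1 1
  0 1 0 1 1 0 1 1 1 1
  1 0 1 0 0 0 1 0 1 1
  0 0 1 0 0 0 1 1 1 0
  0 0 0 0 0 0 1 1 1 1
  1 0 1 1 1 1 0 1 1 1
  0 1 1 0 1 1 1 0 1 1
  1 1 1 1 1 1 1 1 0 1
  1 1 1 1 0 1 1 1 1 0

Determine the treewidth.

4

A width-4 tree decomposition is:
Bags: B1 = {1, 4, 7, 9, 10}  B2 = {3, 4, 7, 9, 10}  B3 = {3, 7, 8, 9, 10}  B4 = {6, 7, 8, 9, 10}  B5 = {2, 3, 8, 9, 10}  B6 = {3, 5, 7, 8, 9}
Tree: B1–B2, B2–B3, B3–B4, B3–B5, B3–B6
Every bag has size at most 5, so the width is 5 − 1 = 4 and tw(G) ≤ 4. On the other hand G contains the 5-clique {2, 3, 8, 9, 10}. A clique must lie in a single bag of any decomposition, so no decomposition can have width below 4. Hence tw(G) = 4 exactly.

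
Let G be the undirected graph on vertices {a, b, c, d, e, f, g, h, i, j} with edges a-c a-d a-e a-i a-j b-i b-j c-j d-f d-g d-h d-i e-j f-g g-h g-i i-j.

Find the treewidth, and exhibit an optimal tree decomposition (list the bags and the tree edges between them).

Every bag has size at most 3, so the width is 3 − 1 = 2 and tw(G) ≤ 2. For the lower bound, the 3 vertices {d, g, h} are pairwise adjacent, and any tree decomposition puts a clique entirely inside one bag — forcing width ≥ 2. The upper and lower bounds meet at 2, so that is the treewidth.

Treewidth 2.
One such decomposition:
Bags: B1 = {a, d, i}  B2 = {a, i, j}  B3 = {d, g, i}  B4 = {a, c, j}  B5 = {b, i, j}  B6 = {d, g, h}  B7 = {d, f, g}  B8 = {a, e, j}
Tree: B1–B2, B1–B3, B2–B4, B2–B5, B3–B6, B6–B7, B4–B8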